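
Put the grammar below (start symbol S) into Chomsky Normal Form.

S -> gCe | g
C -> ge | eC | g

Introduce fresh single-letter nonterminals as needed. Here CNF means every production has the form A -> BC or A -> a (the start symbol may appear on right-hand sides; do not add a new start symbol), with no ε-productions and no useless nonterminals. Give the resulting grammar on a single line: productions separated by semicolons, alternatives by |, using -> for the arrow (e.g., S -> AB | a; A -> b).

No ε-productions.
No unit productions to eliminate.
TERM: introduce A -> e, B -> g and substitute in every rule of length ≥2.
BIN: S -> BCA becomes S -> BD, D -> CA.

S -> g | BD; A -> e; B -> g; C -> g | AC | BA; D -> CA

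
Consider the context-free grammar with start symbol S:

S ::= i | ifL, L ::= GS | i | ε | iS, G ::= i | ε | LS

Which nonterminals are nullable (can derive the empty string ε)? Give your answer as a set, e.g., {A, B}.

Directly nullable (have an ε-rule): {G, L}.
Not nullable: S — each has a terminal in every rule's right-hand side or depends on a non-nullable symbol.

{G, L}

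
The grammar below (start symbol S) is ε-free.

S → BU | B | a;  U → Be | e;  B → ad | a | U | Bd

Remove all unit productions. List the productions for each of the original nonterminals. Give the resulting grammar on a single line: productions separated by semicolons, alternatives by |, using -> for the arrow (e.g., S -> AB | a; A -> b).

S -> a | e | BU | Bd | Be | ad; B -> a | e | Bd | Be | ad; U -> e | Be

Unit productions: B->U, S->B.
Unit pairs (A ⇒* B via units): (B,U), (S,B), (S,U).
S: inherits non-unit rules of {B, S, U} → BU | Bd | Be | a | ad | e.
B: inherits non-unit rules of {B, U} → Bd | Be | a | ad | e.
U: inherits non-unit rules of {U} → Be | e.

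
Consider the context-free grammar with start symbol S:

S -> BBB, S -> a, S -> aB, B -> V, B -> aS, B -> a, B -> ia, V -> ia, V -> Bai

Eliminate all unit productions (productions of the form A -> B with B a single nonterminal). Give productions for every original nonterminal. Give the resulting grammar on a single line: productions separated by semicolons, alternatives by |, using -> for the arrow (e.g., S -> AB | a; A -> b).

Unit productions: B->V.
Unit pairs (A ⇒* B via units): (B,V).
S: inherits non-unit rules of {S} → BBB | a | aB.
B: inherits non-unit rules of {B, V} → Bai | a | aS | ia.
V: inherits non-unit rules of {V} → Bai | ia.

S -> a | aB | BBB; B -> a | aS | ia | Bai; V -> ia | Bai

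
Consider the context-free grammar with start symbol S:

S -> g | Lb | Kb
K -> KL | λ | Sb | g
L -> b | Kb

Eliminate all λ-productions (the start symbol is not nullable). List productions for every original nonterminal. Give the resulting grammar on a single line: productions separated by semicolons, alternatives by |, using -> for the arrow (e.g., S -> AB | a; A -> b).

Nullable set: {K}.
S -> Kb: K nullable, giving Kb | b.
Drop K -> λ.
K -> KL: K nullable, giving KL | L.
L -> Kb: K nullable, giving Kb | b.
Unchanged (no nullable symbols): S -> Lb; S -> g; K -> Sb; K -> g; L -> b.

S -> b | g | Kb | Lb; K -> L | g | KL | Sb; L -> b | Kb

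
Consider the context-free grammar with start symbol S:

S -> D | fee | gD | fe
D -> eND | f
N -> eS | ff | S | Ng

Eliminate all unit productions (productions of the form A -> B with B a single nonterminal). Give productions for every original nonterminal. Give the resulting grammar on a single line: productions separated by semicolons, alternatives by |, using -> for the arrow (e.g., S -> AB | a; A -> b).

Unit productions: N->S, S->D.
Unit pairs (A ⇒* B via units): (N,D), (N,S), (S,D).
S: inherits non-unit rules of {D, S} → eND | f | fe | fee | gD.
D: inherits non-unit rules of {D} → eND | f.
N: inherits non-unit rules of {D, N, S} → Ng | eND | eS | f | fe | fee | ff | gD.

S -> f | fe | gD | eND | fee; D -> f | eND; N -> f | Ng | eS | fe | ff | gD | eND | fee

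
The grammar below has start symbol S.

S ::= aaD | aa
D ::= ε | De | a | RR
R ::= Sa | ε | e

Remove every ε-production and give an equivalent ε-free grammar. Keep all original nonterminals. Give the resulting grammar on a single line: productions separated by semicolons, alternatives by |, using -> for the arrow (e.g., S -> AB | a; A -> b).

S -> aa | aaD; D -> R | a | e | De | RR; R -> e | Sa

Nullable set: {D, R}.
S -> aaD: D nullable, giving aa | aaD.
Drop D -> ε.
D -> De: D nullable, giving De | e.
D -> RR: R, R nullable, giving R | RR.
Drop R -> ε.
Unchanged (no nullable symbols): S -> aa; D -> a; R -> Sa; R -> e.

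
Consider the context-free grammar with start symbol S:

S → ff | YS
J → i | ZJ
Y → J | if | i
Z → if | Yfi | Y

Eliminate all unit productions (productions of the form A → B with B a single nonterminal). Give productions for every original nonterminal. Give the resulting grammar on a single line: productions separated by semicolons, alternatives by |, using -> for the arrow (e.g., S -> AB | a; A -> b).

Unit productions: Y->J, Z->Y.
Unit pairs (A ⇒* B via units): (Y,J), (Z,J), (Z,Y).
S: inherits non-unit rules of {S} → YS | ff.
J: inherits non-unit rules of {J} → ZJ | i.
Y: inherits non-unit rules of {J, Y} → ZJ | i | if.
Z: inherits non-unit rules of {J, Y, Z} → Yfi | ZJ | i | if.

S -> YS | ff; J -> i | ZJ; Y -> i | ZJ | if; Z -> i | ZJ | if | Yfi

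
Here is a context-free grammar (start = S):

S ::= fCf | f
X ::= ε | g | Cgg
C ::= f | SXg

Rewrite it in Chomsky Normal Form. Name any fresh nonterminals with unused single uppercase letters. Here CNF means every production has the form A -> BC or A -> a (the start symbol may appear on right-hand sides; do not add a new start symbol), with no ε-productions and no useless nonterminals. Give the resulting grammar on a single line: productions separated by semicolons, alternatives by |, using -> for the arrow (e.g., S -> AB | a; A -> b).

Nullable: {X}; after ε-elimination: S -> f | fCf; C -> f | Sg | SXg; X -> g | Cgg.
No unit productions to eliminate.
TERM: introduce B -> f, A -> g and substitute in every rule of length ≥2.
BIN: C -> SXA becomes C -> SD, D -> XA; S -> BCB becomes S -> BE, E -> CB; X -> CAA becomes X -> CF, F -> AA.

S -> f | BE; A -> g; B -> f; C -> f | SA | SD; D -> XA; E -> CB; F -> AA; X -> g | CF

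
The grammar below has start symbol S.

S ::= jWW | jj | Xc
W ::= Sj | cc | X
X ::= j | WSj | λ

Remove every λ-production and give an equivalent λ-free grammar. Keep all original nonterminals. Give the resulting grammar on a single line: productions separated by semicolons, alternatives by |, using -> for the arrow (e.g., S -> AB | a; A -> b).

S -> c | j | Xc | jW | jj | jWW; W -> X | Sj | cc; X -> j | Sj | WSj

Nullable set: {W, X}.
S -> Xc: X nullable, giving Xc | c.
S -> jWW: W, W nullable, giving j | jW | jWW.
W -> X: X nullable, giving X.
Drop X -> λ.
X -> WSj: W nullable, giving Sj | WSj.
Unchanged (no nullable symbols): S -> jj; W -> Sj; W -> cc; X -> j.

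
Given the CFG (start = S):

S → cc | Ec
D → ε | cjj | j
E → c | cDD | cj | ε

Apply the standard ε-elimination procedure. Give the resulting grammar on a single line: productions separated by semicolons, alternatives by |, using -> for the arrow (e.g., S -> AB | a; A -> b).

Nullable set: {D, E}.
S -> Ec: E nullable, giving Ec | c.
Drop D -> ε.
Drop E -> ε.
E -> cDD: D, D nullable, giving c | cD | cDD.
Unchanged (no nullable symbols): S -> cc; D -> cjj; D -> j; E -> c; E -> cj.

S -> c | Ec | cc; D -> j | cjj; E -> c | cD | cj | cDD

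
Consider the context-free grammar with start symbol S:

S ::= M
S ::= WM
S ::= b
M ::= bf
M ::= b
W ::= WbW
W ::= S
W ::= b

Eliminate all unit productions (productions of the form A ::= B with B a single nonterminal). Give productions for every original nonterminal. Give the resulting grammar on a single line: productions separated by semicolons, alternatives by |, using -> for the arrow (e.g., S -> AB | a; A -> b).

Unit productions: S->M, W->S.
Unit pairs (A ⇒* B via units): (S,M), (W,M), (W,S).
S: inherits non-unit rules of {M, S} → WM | b | bf.
M: inherits non-unit rules of {M} → b | bf.
W: inherits non-unit rules of {M, S, W} → WM | WbW | b | bf.

S -> b | WM | bf; M -> b | bf; W -> b | WM | bf | WbW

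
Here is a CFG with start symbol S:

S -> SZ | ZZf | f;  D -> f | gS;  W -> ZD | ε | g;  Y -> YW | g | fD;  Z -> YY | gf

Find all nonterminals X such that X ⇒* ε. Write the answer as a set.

{W}

Directly nullable (have an ε-rule): {W}.
Not nullable: D, S, Y, Z — each has a terminal in every rule's right-hand side or depends on a non-nullable symbol.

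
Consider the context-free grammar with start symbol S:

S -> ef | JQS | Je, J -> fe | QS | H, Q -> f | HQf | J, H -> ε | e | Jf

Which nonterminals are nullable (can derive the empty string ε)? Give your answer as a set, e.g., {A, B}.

{H, J, Q}

Directly nullable (have an ε-rule): {H}.
J is nullable via J -> H (every symbol on the right is already known nullable).
Q is nullable via Q -> J (every symbol on the right is already known nullable).
Not nullable: S — each has a terminal in every rule's right-hand side or depends on a non-nullable symbol.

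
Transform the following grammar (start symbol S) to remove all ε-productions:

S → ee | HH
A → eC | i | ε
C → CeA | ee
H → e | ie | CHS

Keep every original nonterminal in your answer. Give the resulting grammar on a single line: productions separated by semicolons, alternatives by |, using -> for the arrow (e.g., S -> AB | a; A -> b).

S -> HH | ee; A -> i | eC; C -> Ce | ee | CeA; H -> e | ie | CHS

Nullable set: {A}.
Drop A -> ε.
C -> CeA: A nullable, giving Ce | CeA.
Unchanged (no nullable symbols): S -> HH; S -> ee; A -> eC; A -> i; C -> ee; H -> CHS; H -> e; H -> ie.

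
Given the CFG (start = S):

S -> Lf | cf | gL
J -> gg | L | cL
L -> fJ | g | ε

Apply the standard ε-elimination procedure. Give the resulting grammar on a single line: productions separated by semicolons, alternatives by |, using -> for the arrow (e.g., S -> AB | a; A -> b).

S -> f | g | Lf | cf | gL; J -> L | c | cL | gg; L -> f | g | fJ

Nullable set: {J, L}.
S -> Lf: L nullable, giving Lf | f.
S -> gL: L nullable, giving g | gL.
J -> L: L nullable, giving L.
J -> cL: L nullable, giving c | cL.
Drop L -> ε.
L -> fJ: J nullable, giving f | fJ.
Unchanged (no nullable symbols): S -> cf; J -> gg; L -> g.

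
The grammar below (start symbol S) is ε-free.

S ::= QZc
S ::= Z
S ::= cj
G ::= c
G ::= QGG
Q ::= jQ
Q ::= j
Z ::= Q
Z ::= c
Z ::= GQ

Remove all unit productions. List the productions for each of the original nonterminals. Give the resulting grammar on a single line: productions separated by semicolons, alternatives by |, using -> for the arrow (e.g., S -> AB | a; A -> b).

S -> c | j | GQ | cj | jQ | QZc; G -> c | QGG; Q -> j | jQ; Z -> c | j | GQ | jQ

Unit productions: S->Z, Z->Q.
Unit pairs (A ⇒* B via units): (S,Q), (S,Z), (Z,Q).
S: inherits non-unit rules of {Q, S, Z} → GQ | QZc | c | cj | j | jQ.
G: inherits non-unit rules of {G} → QGG | c.
Q: inherits non-unit rules of {Q} → j | jQ.
Z: inherits non-unit rules of {Q, Z} → GQ | c | j | jQ.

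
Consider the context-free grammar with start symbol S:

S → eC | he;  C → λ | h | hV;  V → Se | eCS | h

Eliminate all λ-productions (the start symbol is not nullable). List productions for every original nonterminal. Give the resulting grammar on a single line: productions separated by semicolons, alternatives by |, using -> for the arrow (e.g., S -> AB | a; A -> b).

Nullable set: {C}.
S -> eC: C nullable, giving e | eC.
Drop C -> λ.
V -> eCS: C nullable, giving eCS | eS.
Unchanged (no nullable symbols): S -> he; C -> h; C -> hV; V -> Se; V -> h.

S -> e | eC | he; C -> h | hV; V -> h | Se | eS | eCS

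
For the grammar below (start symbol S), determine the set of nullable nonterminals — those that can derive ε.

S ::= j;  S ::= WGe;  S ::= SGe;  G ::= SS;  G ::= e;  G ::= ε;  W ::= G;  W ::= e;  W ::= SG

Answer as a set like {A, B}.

{G, W}

Directly nullable (have an ε-rule): {G}.
W is nullable via W -> G (every symbol on the right is already known nullable).
Not nullable: S — each has a terminal in every rule's right-hand side or depends on a non-nullable symbol.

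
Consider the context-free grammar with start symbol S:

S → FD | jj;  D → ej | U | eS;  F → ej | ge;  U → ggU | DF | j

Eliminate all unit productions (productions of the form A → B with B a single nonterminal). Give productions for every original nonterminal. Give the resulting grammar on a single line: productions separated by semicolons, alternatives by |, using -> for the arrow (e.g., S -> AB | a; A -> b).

Unit productions: D->U.
Unit pairs (A ⇒* B via units): (D,U).
S: inherits non-unit rules of {S} → FD | jj.
D: inherits non-unit rules of {D, U} → DF | eS | ej | ggU | j.
F: inherits non-unit rules of {F} → ej | ge.
U: inherits non-unit rules of {U} → DF | ggU | j.

S -> FD | jj; D -> j | DF | eS | ej | ggU; F -> ej | ge; U -> j | DF | ggU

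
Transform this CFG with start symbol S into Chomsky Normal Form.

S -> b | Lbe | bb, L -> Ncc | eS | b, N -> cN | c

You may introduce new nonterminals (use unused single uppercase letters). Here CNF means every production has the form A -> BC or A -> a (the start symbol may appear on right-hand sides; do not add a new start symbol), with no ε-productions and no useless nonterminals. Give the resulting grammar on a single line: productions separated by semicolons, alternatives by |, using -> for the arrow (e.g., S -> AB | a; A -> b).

S -> b | CC | LE; A -> c; B -> e; C -> b; D -> AA; E -> CB; L -> b | BS | ND; N -> c | AN

No ε-productions.
No unit productions to eliminate.
TERM: introduce C -> b, A -> c, B -> e and substitute in every rule of length ≥2.
BIN: L -> NAA becomes L -> ND, D -> AA; S -> LCB becomes S -> LE, E -> CB.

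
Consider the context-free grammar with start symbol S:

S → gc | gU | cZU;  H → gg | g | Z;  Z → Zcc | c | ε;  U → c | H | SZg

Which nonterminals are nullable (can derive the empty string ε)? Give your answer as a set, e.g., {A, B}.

{H, U, Z}

Directly nullable (have an ε-rule): {Z}.
H is nullable via H -> Z (every symbol on the right is already known nullable).
U is nullable via U -> H (every symbol on the right is already known nullable).
Not nullable: S — each has a terminal in every rule's right-hand side or depends on a non-nullable symbol.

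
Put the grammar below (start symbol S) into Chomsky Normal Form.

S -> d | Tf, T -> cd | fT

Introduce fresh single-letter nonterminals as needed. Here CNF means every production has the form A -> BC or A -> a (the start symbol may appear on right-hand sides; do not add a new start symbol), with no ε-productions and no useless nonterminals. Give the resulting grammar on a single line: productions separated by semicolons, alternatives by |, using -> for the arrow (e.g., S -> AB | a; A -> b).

S -> d | TA; A -> f; B -> c; C -> d; T -> AT | BC

No ε-productions.
No unit productions to eliminate.
TERM: introduce B -> c, C -> d, A -> f and substitute in every rule of length ≥2.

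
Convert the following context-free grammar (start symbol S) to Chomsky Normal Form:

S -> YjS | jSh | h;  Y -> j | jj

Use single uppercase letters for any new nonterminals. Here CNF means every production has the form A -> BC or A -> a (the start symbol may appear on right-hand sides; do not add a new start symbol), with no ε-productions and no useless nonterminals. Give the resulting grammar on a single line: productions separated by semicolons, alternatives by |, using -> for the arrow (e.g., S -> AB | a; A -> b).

S -> h | AC | YD; A -> j; B -> h; C -> SB; D -> AS; Y -> j | AA

No ε-productions.
No unit productions to eliminate.
TERM: introduce B -> h, A -> j and substitute in every rule of length ≥2.
BIN: S -> ASB becomes S -> AC, C -> SB; S -> YAS becomes S -> YD, D -> AS.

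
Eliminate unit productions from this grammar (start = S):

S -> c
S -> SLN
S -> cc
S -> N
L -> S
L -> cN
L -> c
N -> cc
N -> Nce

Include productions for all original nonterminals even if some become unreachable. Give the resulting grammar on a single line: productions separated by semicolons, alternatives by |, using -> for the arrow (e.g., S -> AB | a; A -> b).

S -> c | cc | Nce | SLN; L -> c | cN | cc | Nce | SLN; N -> cc | Nce

Unit productions: L->S, S->N.
Unit pairs (A ⇒* B via units): (L,N), (L,S), (S,N).
S: inherits non-unit rules of {N, S} → Nce | SLN | c | cc.
L: inherits non-unit rules of {L, N, S} → Nce | SLN | c | cN | cc.
N: inherits non-unit rules of {N} → Nce | cc.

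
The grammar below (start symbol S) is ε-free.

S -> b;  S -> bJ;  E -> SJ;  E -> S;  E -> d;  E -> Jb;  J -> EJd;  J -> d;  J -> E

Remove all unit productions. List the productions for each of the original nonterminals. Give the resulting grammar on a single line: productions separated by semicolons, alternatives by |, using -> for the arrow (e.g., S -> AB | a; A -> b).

S -> b | bJ; E -> b | d | Jb | SJ | bJ; J -> b | d | Jb | SJ | bJ | EJd

Unit productions: E->S, J->E.
Unit pairs (A ⇒* B via units): (E,S), (J,E), (J,S).
S: inherits non-unit rules of {S} → b | bJ.
E: inherits non-unit rules of {E, S} → Jb | SJ | b | bJ | d.
J: inherits non-unit rules of {E, J, S} → EJd | Jb | SJ | b | bJ | d.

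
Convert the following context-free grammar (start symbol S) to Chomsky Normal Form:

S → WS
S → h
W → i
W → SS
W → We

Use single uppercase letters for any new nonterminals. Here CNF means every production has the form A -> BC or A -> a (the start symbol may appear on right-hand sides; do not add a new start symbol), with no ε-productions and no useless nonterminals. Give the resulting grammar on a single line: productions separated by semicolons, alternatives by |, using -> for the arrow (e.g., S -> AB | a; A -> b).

No ε-productions.
No unit productions to eliminate.
TERM: introduce A -> e and substitute in every rule of length ≥2.

S -> h | WS; A -> e; W -> i | SS | WA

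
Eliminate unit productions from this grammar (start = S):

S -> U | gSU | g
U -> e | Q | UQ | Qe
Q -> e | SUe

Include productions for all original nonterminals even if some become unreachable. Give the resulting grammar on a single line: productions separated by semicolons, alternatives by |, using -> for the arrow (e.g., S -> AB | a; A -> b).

S -> e | g | Qe | UQ | SUe | gSU; Q -> e | SUe; U -> e | Qe | UQ | SUe

Unit productions: S->U, U->Q.
Unit pairs (A ⇒* B via units): (S,Q), (S,U), (U,Q).
S: inherits non-unit rules of {Q, S, U} → Qe | SUe | UQ | e | g | gSU.
Q: inherits non-unit rules of {Q} → SUe | e.
U: inherits non-unit rules of {Q, U} → Qe | SUe | UQ | e.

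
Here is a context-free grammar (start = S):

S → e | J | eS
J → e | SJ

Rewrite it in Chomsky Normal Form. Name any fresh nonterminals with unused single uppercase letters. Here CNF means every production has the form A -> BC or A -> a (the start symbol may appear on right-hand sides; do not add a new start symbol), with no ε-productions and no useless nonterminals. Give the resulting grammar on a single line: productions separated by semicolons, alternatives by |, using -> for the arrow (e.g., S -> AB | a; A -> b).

S -> e | AS | SJ; A -> e; J -> e | SJ

No ε-productions.
After unit-elimination: S -> e | SJ | eS; J -> e | SJ.
TERM: introduce A -> e and substitute in every rule of length ≥2.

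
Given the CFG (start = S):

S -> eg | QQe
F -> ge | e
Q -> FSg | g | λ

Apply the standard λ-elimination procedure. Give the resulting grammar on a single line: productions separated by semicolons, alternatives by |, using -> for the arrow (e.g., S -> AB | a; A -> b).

S -> e | Qe | eg | QQe; F -> e | ge; Q -> g | FSg

Nullable set: {Q}.
S -> QQe: Q, Q nullable, giving QQe | Qe | e.
Drop Q -> λ.
Unchanged (no nullable symbols): S -> eg; F -> e; F -> ge; Q -> FSg; Q -> g.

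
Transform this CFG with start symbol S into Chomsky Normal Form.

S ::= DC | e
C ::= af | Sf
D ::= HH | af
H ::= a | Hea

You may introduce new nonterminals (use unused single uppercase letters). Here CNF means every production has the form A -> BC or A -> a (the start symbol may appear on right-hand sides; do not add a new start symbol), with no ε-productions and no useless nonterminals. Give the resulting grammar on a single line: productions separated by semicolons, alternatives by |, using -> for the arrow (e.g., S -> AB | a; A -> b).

S -> e | DC; A -> f; B -> a; C -> BA | SA; D -> BA | HH; E -> e; F -> EB; H -> a | HF

No ε-productions.
No unit productions to eliminate.
TERM: introduce B -> a, E -> e, A -> f and substitute in every rule of length ≥2.
BIN: H -> HEB becomes H -> HF, F -> EB.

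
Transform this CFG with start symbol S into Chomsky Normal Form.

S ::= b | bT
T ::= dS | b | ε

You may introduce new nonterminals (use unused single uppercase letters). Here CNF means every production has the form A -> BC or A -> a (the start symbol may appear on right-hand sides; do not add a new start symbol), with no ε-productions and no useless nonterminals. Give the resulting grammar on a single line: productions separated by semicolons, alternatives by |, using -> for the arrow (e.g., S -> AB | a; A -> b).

Nullable: {T}; after ε-elimination: S -> b | bT; T -> b | dS.
No unit productions to eliminate.
TERM: introduce A -> b, B -> d and substitute in every rule of length ≥2.

S -> b | AT; A -> b; B -> d; T -> b | BS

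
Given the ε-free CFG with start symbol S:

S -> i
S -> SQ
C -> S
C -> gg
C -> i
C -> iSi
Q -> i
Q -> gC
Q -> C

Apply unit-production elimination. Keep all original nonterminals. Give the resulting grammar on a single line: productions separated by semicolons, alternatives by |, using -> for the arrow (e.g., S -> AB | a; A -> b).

Unit productions: C->S, Q->C.
Unit pairs (A ⇒* B via units): (C,S), (Q,C), (Q,S).
S: inherits non-unit rules of {S} → SQ | i.
C: inherits non-unit rules of {C, S} → SQ | gg | i | iSi.
Q: inherits non-unit rules of {C, Q, S} → SQ | gC | gg | i | iSi.

S -> i | SQ; C -> i | SQ | gg | iSi; Q -> i | SQ | gC | gg | iSi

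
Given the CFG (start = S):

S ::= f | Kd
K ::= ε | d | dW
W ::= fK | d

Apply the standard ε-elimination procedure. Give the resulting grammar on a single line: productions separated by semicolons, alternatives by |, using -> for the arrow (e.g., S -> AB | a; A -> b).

S -> d | f | Kd; K -> d | dW; W -> d | f | fK

Nullable set: {K}.
S -> Kd: K nullable, giving Kd | d.
Drop K -> ε.
W -> fK: K nullable, giving f | fK.
Unchanged (no nullable symbols): S -> f; K -> d; K -> dW; W -> d.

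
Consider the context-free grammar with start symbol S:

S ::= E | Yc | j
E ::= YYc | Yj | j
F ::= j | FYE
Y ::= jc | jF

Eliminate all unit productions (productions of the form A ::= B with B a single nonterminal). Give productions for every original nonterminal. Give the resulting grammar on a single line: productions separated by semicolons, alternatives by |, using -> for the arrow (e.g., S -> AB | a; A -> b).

S -> j | Yc | Yj | YYc; E -> j | Yj | YYc; F -> j | FYE; Y -> jF | jc

Unit productions: S->E.
Unit pairs (A ⇒* B via units): (S,E).
S: inherits non-unit rules of {E, S} → YYc | Yc | Yj | j.
E: inherits non-unit rules of {E} → YYc | Yj | j.
F: inherits non-unit rules of {F} → FYE | j.
Y: inherits non-unit rules of {Y} → jF | jc.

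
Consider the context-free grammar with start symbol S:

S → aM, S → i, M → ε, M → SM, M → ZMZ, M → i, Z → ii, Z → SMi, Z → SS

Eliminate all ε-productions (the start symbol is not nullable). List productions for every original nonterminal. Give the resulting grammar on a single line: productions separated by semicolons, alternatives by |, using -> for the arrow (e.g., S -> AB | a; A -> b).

Nullable set: {M}.
S -> aM: M nullable, giving a | aM.
Drop M -> ε.
M -> SM: M nullable, giving S | SM.
M -> ZMZ: M nullable, giving ZMZ | ZZ.
Z -> SMi: M nullable, giving SMi | Si.
Unchanged (no nullable symbols): S -> i; M -> i; Z -> SS; Z -> ii.

S -> a | i | aM; M -> S | i | SM | ZZ | ZMZ; Z -> SS | Si | ii | SMi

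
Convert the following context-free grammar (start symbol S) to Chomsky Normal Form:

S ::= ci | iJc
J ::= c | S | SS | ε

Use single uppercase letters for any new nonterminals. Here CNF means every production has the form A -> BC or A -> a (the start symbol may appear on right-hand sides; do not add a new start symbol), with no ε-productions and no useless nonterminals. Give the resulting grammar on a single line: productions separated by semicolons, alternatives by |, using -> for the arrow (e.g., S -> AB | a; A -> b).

S -> AB | BA | BD; A -> c; B -> i; C -> JA; D -> JA; J -> c | AB | BA | BC | SS

Nullable: {J}; after ε-elimination: S -> ci | ic | iJc; J -> S | c | SS.
After unit-elimination: S -> ci | ic | iJc; J -> c | SS | ci | ic | iJc.
TERM: introduce A -> c, B -> i and substitute in every rule of length ≥2.
BIN: J -> BJA becomes J -> BC, C -> JA; S -> BJA becomes S -> BD, D -> JA.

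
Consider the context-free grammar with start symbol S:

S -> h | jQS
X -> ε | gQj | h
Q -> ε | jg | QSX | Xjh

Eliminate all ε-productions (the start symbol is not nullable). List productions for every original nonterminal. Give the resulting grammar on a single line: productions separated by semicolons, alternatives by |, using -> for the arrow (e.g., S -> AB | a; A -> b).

Nullable set: {Q, X}.
S -> jQS: Q nullable, giving jQS | jS.
Drop Q -> ε.
Q -> QSX: Q, X nullable, giving QS | QSX | S | SX.
Q -> Xjh: X nullable, giving Xjh | jh.
Drop X -> ε.
X -> gQj: Q nullable, giving gQj | gj.
Unchanged (no nullable symbols): S -> h; Q -> jg; X -> h.

S -> h | jS | jQS; Q -> S | QS | SX | jg | jh | QSX | Xjh; X -> h | gj | gQj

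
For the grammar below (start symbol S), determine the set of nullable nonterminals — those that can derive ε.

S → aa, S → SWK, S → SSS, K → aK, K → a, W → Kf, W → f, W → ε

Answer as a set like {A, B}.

{W}

Directly nullable (have an ε-rule): {W}.
Not nullable: K, S — each has a terminal in every rule's right-hand side or depends on a non-nullable symbol.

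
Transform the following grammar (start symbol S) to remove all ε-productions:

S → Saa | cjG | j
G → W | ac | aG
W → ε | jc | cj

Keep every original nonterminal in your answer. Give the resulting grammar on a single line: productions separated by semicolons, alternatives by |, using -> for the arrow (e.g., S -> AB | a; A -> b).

S -> j | cj | Saa | cjG; G -> W | a | aG | ac; W -> cj | jc

Nullable set: {G, W}.
S -> cjG: G nullable, giving cj | cjG.
G -> W: W nullable, giving W.
G -> aG: G nullable, giving a | aG.
Drop W -> ε.
Unchanged (no nullable symbols): S -> Saa; S -> j; G -> ac; W -> cj; W -> jc.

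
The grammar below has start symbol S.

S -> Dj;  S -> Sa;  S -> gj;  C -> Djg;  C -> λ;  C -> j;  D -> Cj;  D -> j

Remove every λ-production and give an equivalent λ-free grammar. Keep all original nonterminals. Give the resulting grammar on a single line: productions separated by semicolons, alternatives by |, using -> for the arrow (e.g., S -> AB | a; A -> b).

S -> Dj | Sa | gj; C -> j | Djg; D -> j | Cj

Nullable set: {C}.
Drop C -> λ.
D -> Cj: C nullable, giving Cj | j.
Unchanged (no nullable symbols): S -> Dj; S -> Sa; S -> gj; C -> Djg; C -> j; D -> j.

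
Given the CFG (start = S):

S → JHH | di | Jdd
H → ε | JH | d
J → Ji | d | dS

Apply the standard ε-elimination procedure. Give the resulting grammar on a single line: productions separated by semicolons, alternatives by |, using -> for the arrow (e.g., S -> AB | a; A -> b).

S -> J | JH | di | JHH | Jdd; H -> J | d | JH; J -> d | Ji | dS

Nullable set: {H}.
S -> JHH: H, H nullable, giving J | JH | JHH.
Drop H -> ε.
H -> JH: H nullable, giving J | JH.
Unchanged (no nullable symbols): S -> Jdd; S -> di; H -> d; J -> Ji; J -> d; J -> dS.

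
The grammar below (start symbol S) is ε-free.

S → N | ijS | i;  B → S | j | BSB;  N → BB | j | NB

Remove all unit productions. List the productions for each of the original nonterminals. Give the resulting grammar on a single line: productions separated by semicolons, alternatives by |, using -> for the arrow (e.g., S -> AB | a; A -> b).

Unit productions: B->S, S->N.
Unit pairs (A ⇒* B via units): (B,N), (B,S), (S,N).
S: inherits non-unit rules of {N, S} → BB | NB | i | ijS | j.
B: inherits non-unit rules of {B, N, S} → BB | BSB | NB | i | ijS | j.
N: inherits non-unit rules of {N} → BB | NB | j.

S -> i | j | BB | NB | ijS; B -> i | j | BB | NB | BSB | ijS; N -> j | BB | NB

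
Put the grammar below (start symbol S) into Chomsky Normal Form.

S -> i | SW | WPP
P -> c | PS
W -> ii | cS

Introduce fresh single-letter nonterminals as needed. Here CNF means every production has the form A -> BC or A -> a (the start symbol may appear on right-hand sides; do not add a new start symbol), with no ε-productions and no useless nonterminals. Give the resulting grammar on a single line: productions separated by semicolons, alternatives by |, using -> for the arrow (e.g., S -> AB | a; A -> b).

S -> i | SW | WC; A -> c; B -> i; C -> PP; P -> c | PS; W -> AS | BB

No ε-productions.
No unit productions to eliminate.
TERM: introduce A -> c, B -> i and substitute in every rule of length ≥2.
BIN: S -> WPP becomes S -> WC, C -> PP.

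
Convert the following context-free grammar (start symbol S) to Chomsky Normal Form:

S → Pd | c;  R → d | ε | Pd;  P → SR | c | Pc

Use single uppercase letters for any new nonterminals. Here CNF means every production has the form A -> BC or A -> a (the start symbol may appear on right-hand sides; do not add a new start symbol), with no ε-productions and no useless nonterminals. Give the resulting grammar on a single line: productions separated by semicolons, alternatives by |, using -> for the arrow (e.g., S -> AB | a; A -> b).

Nullable: {R}; after ε-elimination: S -> c | Pd; P -> S | c | Pc | SR; R -> d | Pd.
After unit-elimination: S -> c | Pd; P -> c | Pc | Pd | SR; R -> d | Pd.
TERM: introduce A -> c, B -> d and substitute in every rule of length ≥2.

S -> c | PB; A -> c; B -> d; P -> c | PA | PB | SR; R -> d | PB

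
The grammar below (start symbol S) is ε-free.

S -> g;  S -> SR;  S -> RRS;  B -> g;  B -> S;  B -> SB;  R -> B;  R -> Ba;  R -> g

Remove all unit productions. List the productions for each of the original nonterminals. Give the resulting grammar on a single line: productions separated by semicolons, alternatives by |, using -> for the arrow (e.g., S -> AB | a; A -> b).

Unit productions: B->S, R->B.
Unit pairs (A ⇒* B via units): (B,S), (R,B), (R,S).
S: inherits non-unit rules of {S} → RRS | SR | g.
B: inherits non-unit rules of {B, S} → RRS | SB | SR | g.
R: inherits non-unit rules of {B, R, S} → Ba | RRS | SB | SR | g.

S -> g | SR | RRS; B -> g | SB | SR | RRS; R -> g | Ba | SB | SR | RRS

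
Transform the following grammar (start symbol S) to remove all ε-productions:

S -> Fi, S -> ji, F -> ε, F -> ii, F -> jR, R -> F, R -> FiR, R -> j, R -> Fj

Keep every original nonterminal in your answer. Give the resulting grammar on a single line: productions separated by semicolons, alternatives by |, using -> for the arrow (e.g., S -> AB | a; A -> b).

Nullable set: {F, R}.
S -> Fi: F nullable, giving Fi | i.
Drop F -> ε.
F -> jR: R nullable, giving j | jR.
R -> F: F nullable, giving F.
R -> FiR: F, R nullable, giving Fi | FiR | i | iR.
R -> Fj: F nullable, giving Fj | j.
Unchanged (no nullable symbols): S -> ji; F -> ii; R -> j.

S -> i | Fi | ji; F -> j | ii | jR; R -> F | i | j | Fi | Fj | iR | FiR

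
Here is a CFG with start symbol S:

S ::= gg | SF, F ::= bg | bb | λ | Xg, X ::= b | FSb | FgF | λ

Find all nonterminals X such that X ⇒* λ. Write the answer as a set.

Directly nullable (have an ε-rule): {F, X}.
Not nullable: S — each has a terminal in every rule's right-hand side or depends on a non-nullable symbol.

{F, X}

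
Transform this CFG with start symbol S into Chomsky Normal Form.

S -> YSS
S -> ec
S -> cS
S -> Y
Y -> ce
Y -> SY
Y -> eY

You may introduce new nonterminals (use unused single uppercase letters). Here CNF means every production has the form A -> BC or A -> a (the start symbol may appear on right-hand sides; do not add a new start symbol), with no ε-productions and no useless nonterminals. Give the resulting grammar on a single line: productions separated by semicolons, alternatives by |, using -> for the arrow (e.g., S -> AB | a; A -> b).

No ε-productions.
After unit-elimination: S -> SY | cS | ce | eY | ec | YSS; Y -> SY | ce | eY.
TERM: introduce A -> c, B -> e and substitute in every rule of length ≥2.
BIN: S -> YSS becomes S -> YC, C -> SS.

S -> AB | AS | BA | BY | SY | YC; A -> c; B -> e; C -> SS; Y -> AB | BY | SY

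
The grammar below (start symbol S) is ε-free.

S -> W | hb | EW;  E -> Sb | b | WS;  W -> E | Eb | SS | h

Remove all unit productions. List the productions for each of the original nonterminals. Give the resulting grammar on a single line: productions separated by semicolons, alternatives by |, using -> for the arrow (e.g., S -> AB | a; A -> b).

S -> b | h | EW | Eb | SS | Sb | WS | hb; E -> b | Sb | WS; W -> b | h | Eb | SS | Sb | WS

Unit productions: S->W, W->E.
Unit pairs (A ⇒* B via units): (S,E), (S,W), (W,E).
S: inherits non-unit rules of {E, S, W} → EW | Eb | SS | Sb | WS | b | h | hb.
E: inherits non-unit rules of {E} → Sb | WS | b.
W: inherits non-unit rules of {E, W} → Eb | SS | Sb | WS | b | h.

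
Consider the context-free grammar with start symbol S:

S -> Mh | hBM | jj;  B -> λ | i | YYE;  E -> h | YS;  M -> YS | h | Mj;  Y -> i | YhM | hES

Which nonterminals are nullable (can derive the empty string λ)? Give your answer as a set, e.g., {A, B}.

{B}

Directly nullable (have an ε-rule): {B}.
Not nullable: E, M, S, Y — each has a terminal in every rule's right-hand side or depends on a non-nullable symbol.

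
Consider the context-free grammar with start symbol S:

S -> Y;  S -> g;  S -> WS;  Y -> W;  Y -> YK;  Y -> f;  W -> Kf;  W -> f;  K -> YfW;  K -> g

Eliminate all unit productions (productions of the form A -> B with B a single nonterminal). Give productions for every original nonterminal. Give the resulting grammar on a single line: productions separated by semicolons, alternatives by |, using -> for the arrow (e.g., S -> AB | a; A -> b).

S -> f | g | Kf | WS | YK; K -> g | YfW; W -> f | Kf; Y -> f | Kf | YK

Unit productions: S->Y, Y->W.
Unit pairs (A ⇒* B via units): (S,W), (S,Y), (Y,W).
S: inherits non-unit rules of {S, W, Y} → Kf | WS | YK | f | g.
K: inherits non-unit rules of {K} → YfW | g.
W: inherits non-unit rules of {W} → Kf | f.
Y: inherits non-unit rules of {W, Y} → Kf | YK | f.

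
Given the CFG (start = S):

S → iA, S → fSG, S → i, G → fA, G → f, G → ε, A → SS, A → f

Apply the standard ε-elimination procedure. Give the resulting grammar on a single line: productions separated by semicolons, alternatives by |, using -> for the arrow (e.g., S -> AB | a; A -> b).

Nullable set: {G}.
S -> fSG: G nullable, giving fS | fSG.
Drop G -> ε.
Unchanged (no nullable symbols): S -> i; S -> iA; A -> SS; A -> f; G -> f; G -> fA.

S -> i | fS | iA | fSG; A -> f | SS; G -> f | fA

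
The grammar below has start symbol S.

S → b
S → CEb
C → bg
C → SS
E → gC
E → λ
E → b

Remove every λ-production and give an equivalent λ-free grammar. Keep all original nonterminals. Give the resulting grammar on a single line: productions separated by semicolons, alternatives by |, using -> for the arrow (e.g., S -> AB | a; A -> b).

S -> b | Cb | CEb; C -> SS | bg; E -> b | gC

Nullable set: {E}.
S -> CEb: E nullable, giving CEb | Cb.
Drop E -> λ.
Unchanged (no nullable symbols): S -> b; C -> SS; C -> bg; E -> b; E -> gC.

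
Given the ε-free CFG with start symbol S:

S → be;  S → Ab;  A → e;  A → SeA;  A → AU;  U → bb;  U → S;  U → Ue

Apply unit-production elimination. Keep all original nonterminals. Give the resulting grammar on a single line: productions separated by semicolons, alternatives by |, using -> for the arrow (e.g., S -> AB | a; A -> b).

S -> Ab | be; A -> e | AU | SeA; U -> Ab | Ue | bb | be

Unit productions: U->S.
Unit pairs (A ⇒* B via units): (U,S).
S: inherits non-unit rules of {S} → Ab | be.
A: inherits non-unit rules of {A} → AU | SeA | e.
U: inherits non-unit rules of {S, U} → Ab | Ue | bb | be.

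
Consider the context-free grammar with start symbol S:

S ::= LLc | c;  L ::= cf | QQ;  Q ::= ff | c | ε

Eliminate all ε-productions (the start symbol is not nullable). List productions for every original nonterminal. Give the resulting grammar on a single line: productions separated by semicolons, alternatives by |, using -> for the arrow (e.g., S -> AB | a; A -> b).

S -> c | Lc | LLc; L -> Q | QQ | cf; Q -> c | ff

Nullable set: {L, Q}.
S -> LLc: L, L nullable, giving LLc | Lc | c.
L -> QQ: Q, Q nullable, giving Q | QQ.
Drop Q -> ε.
Unchanged (no nullable symbols): S -> c; L -> cf; Q -> c; Q -> ff.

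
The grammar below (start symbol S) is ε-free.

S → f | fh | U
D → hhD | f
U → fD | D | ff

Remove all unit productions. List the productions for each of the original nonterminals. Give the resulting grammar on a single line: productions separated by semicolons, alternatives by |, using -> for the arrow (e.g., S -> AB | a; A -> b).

Unit productions: S->U, U->D.
Unit pairs (A ⇒* B via units): (S,D), (S,U), (U,D).
S: inherits non-unit rules of {D, S, U} → f | fD | ff | fh | hhD.
D: inherits non-unit rules of {D} → f | hhD.
U: inherits non-unit rules of {D, U} → f | fD | ff | hhD.

S -> f | fD | ff | fh | hhD; D -> f | hhD; U -> f | fD | ff | hhD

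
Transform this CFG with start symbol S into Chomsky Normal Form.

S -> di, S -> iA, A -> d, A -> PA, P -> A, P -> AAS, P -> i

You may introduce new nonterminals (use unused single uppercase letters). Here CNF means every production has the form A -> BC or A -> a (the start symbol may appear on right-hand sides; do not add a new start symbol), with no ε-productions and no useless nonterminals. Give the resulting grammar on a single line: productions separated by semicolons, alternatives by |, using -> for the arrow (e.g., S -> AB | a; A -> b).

No ε-productions.
After unit-elimination: S -> di | iA; A -> d | PA; P -> d | i | PA | AAS.
TERM: introduce B -> d, C -> i and substitute in every rule of length ≥2.
BIN: P -> AAS becomes P -> AD, D -> AS.

S -> BC | CA; A -> d | PA; B -> d; C -> i; D -> AS; P -> d | i | AD | PA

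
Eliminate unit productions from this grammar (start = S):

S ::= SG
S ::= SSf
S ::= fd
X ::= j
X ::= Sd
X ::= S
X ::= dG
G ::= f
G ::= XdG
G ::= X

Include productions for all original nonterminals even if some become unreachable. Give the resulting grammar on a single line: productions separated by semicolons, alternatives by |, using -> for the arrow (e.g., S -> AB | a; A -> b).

S -> SG | fd | SSf; G -> f | j | SG | Sd | dG | fd | SSf | XdG; X -> j | SG | Sd | dG | fd | SSf

Unit productions: G->X, X->S.
Unit pairs (A ⇒* B via units): (G,S), (G,X), (X,S).
S: inherits non-unit rules of {S} → SG | SSf | fd.
G: inherits non-unit rules of {G, S, X} → SG | SSf | Sd | XdG | dG | f | fd | j.
X: inherits non-unit rules of {S, X} → SG | SSf | Sd | dG | fd | j.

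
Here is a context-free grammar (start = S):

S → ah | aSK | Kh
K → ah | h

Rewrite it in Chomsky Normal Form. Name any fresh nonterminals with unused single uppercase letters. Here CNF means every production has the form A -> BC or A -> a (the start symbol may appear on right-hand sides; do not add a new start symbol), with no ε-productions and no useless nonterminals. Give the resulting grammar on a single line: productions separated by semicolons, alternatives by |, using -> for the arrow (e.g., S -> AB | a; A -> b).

No ε-productions.
No unit productions to eliminate.
TERM: introduce A -> a, B -> h and substitute in every rule of length ≥2.
BIN: S -> ASK becomes S -> AC, C -> SK.

S -> AB | AC | KB; A -> a; B -> h; C -> SK; K -> h | AB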